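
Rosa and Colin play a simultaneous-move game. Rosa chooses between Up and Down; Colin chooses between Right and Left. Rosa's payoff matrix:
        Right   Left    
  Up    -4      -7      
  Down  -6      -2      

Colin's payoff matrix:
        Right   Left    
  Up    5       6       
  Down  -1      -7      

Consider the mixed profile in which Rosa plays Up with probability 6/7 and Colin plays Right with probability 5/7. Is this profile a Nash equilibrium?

Yes

Check Colin's indifference given Rosa's mix p = 6/7:
  payoff from Right = 29/7; payoff from Left = 29/7 — equal.
Check Rosa's indifference given Colin's mix q = 5/7:
  payoff from Up = -34/7; payoff from Down = -34/7 — equal.
Both players are indifferent, so neither can profitably deviate.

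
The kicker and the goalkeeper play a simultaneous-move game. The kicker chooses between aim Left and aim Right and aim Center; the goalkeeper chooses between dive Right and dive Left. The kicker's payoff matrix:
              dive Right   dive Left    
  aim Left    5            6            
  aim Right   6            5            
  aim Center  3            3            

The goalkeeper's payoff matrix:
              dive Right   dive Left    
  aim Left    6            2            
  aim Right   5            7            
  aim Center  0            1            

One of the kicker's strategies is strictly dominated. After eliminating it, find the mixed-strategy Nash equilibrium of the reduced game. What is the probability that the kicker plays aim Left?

p = 1/3

The kicker's strategy aim Center is strictly dominated by aim Right: 6 > 3 and 5 > 3. Eliminate aim Center.
The kicker's mix must leave the goalkeeper indifferent between dive Right and dive Left.
  the goalkeeper's expected payoff from dive Right: p·6 + (1−p)·5 = p + 5
  the goalkeeper's expected payoff from dive Left: p·2 + (1−p)·7 = -5p + 7
  p + 5 = -5p + 7  ⇒  6p = 2  ⇒  p = 1/3.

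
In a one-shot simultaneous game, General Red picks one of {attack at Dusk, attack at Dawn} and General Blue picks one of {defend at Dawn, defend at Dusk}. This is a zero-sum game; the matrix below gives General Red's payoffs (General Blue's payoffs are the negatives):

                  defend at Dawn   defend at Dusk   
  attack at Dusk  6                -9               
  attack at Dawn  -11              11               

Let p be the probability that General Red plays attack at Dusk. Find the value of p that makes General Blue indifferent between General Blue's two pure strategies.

p = 22/37

In a mixed equilibrium General Blue is indifferent between defend at Dawn and defend at Dusk; this condition fixes p.
  General Blue's payoff from defend at Dawn: p·(-6) + (1−p)·11 = -17p + 11
  General Blue's payoff from defend at Dusk: p·9 + (1−p)·(-11) = 20p - 11
  -17p + 11 = 20p - 11  ⇒  -37p = -22  ⇒  p = 22/37.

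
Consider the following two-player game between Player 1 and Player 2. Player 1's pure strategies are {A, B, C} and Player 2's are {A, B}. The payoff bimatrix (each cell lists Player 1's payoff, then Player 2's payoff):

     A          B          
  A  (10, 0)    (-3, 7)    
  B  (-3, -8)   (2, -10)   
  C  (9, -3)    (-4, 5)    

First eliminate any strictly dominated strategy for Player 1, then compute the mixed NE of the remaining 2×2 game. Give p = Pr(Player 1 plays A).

Player 1's strategy C is strictly dominated by A: 10 > 9 and -3 > -4. Eliminate C.
In a mixed equilibrium Player 2 is indifferent between A and B; this condition fixes p.
  Player 2's payoff from A: p·0 + (1−p)·(-8) = 8p - 8
  Player 2's payoff from B: p·7 + (1−p)·(-10) = 17p - 10
  8p - 8 = 17p - 10  ⇒  -9p = -2  ⇒  p = 2/9.

p = 2/9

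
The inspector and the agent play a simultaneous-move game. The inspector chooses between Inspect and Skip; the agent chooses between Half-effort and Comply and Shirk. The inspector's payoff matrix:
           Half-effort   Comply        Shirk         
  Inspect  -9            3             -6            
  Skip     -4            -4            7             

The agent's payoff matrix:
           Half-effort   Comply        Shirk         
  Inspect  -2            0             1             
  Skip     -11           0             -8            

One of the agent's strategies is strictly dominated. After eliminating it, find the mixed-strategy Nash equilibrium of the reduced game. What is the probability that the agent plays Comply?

The agent's strategy Half-effort is strictly dominated by Shirk: 1 > -2 and -8 > -11. Eliminate Half-effort.
For the inspector to be willing to mix, the inspector must be indifferent between Inspect and Skip, which pins down the agent's mix.
  the inspector's expected payoff from Inspect: q·3 + (1−q)·(-6) = 9q - 6
  the inspector's expected payoff from Skip: q·(-4) + (1−q)·7 = -11q + 7
  9q - 6 = -11q + 7  ⇒  20q = 13  ⇒  q = 13/20.

q = 13/20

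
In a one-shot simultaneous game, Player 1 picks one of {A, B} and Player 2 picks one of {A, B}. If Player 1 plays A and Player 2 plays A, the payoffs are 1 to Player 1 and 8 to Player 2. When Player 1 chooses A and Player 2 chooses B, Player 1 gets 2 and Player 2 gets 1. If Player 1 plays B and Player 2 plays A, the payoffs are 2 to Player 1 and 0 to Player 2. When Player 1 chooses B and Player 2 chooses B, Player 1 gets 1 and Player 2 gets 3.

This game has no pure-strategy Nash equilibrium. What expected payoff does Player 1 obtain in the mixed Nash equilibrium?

3/2

Set Player 1's expected payoff from A equal to that from B:
  Player 1's payoff to A: q·1 + (1−q)·2 = -q + 2
  Player 1's payoff to B: q·2 + (1−q)·1 = q + 1
  -q + 2 = q + 1  ⇒  -2q = -1  ⇒  q = 1/2.
At equilibrium Player 1 is indifferent across rows, so Player 1's payoff equals the payoff from A: (1/2)·1 + (1/2)·2 = 3/2.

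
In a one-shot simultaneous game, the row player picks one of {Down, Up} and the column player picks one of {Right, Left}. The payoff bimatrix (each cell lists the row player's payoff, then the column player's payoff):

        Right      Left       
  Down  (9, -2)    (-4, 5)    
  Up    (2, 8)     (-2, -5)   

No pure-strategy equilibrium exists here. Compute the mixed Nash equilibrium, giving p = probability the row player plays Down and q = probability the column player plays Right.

The column player's indifference between Right and Left determines the row player's mixing probability p:
  the column player's expected payoff from Right: p·(-2) + (1−p)·8 = -10p + 8
  the column player's expected payoff from Left: p·5 + (1−p)·(-5) = 10p - 5
  -10p + 8 = 10p - 5  ⇒  -20p = -13  ⇒  p = 13/20.
For the row player to be willing to mix, the row player must be indifferent between Down and Up, which pins down the column player's mix.
  the row player's expected payoff from Down: q·9 + (1−q)·(-4) = 13q - 4
  the row player's expected payoff from Up: q·2 + (1−q)·(-2) = 4q - 2
  13q - 4 = 4q - 2  ⇒  9q = 2  ⇒  q = 2/9.

p = 13/20, q = 2/9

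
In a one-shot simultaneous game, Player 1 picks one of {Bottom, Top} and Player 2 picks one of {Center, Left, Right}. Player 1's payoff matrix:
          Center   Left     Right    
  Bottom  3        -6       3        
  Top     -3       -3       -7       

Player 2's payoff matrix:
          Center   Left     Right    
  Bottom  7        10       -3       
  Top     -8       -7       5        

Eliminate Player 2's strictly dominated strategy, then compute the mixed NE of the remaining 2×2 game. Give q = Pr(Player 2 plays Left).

q = 10/13

Player 2's strategy Center is strictly dominated by Left: 10 > 7 and -7 > -8. Eliminate Center.
For Player 1 to be willing to mix, Player 1 must be indifferent between Bottom and Top, which pins down Player 2's mix.
  Player 1's expected payoff from Bottom: q·(-6) + (1−q)·3 = -9q + 3
  Player 1's expected payoff from Top: q·(-3) + (1−q)·(-7) = 4q - 7
  -9q + 3 = 4q - 7  ⇒  -13q = -10  ⇒  q = 10/13.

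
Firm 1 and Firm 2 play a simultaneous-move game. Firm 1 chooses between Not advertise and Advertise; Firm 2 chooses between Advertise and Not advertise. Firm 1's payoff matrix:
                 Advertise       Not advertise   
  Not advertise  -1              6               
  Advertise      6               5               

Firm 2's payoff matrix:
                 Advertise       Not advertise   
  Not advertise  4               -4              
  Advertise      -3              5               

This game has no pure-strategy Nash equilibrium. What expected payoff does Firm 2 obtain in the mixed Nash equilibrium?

Firm 2's indifference between Advertise and Not advertise determines Firm 1's mixing probability p:
  Firm 2's payoff to Advertise: p·4 + (1−p)·(-3) = 7p - 3
  Firm 2's payoff to Not advertise: p·(-4) + (1−p)·5 = -9p + 5
  7p - 3 = -9p + 5  ⇒  16p = 8  ⇒  p = 1/2.
At equilibrium Firm 2 is indifferent across columns, so Firm 2's payoff equals the payoff from Advertise: (1/2)·4 + (1/2)·(-3) = 1/2.

1/2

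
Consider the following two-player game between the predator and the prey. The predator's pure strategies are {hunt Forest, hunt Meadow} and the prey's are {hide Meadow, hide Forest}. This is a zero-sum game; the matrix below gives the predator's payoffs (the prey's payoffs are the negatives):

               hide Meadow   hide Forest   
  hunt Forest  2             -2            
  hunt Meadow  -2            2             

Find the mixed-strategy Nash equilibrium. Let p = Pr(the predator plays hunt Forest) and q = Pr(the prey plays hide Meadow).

The predator's mix must leave the prey indifferent between hide Meadow and hide Forest.
  the prey's expected payoff from hide Meadow: p·(-2) + (1−p)·2 = -4p + 2
  the prey's expected payoff from hide Forest: p·2 + (1−p)·(-2) = 4p - 2
  -4p + 2 = 4p - 2  ⇒  -8p = -4  ⇒  p = 1/2.
In a mixed equilibrium the predator is indifferent between hunt Forest and hunt Meadow; this condition fixes q.
  the predator's payoff to hunt Forest: q·2 + (1−q)·(-2) = 4q - 2
  the predator's payoff to hunt Meadow: q·(-2) + (1−q)·2 = -4q + 2
  4q - 2 = -4q + 2  ⇒  8q = 4  ⇒  q = 1/2.

p = 1/2, q = 1/2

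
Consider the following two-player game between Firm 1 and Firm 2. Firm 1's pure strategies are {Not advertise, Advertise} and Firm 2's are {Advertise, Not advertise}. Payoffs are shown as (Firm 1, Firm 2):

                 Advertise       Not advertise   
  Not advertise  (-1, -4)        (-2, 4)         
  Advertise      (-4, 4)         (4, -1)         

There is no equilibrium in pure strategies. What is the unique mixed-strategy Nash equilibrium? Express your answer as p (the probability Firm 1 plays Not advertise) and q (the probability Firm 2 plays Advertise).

Firm 1's mix must leave Firm 2 indifferent between Advertise and Not advertise.
  Firm 2's payoff to Advertise: p·(-4) + (1−p)·4 = -8p + 4
  Firm 2's payoff to Not advertise: p·4 + (1−p)·(-1) = 5p - 1
  -8p + 4 = 5p - 1  ⇒  -13p = -5  ⇒  p = 5/13.
In a mixed equilibrium Firm 1 is indifferent between Not advertise and Advertise; this condition fixes q.
  Firm 1's payoff to Not advertise: q·(-1) + (1−q)·(-2) = q - 2
  Firm 1's payoff to Advertise: q·(-4) + (1−q)·4 = -8q + 4
  q - 2 = -8q + 4  ⇒  9q = 6  ⇒  q = 2/3.

p = 5/13, q = 2/3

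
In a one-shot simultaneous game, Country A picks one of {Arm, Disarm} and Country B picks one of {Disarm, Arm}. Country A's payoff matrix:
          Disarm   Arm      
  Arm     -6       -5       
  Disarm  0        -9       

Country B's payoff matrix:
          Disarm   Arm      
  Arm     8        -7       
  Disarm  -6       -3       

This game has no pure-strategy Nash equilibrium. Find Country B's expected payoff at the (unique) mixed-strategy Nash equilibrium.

-11/3

For Country B to be willing to mix, Country B must be indifferent between Disarm and Arm, which pins down Country A's mix.
  Country B's expected payoff from Disarm: p·8 + (1−p)·(-6) = 14p - 6
  Country B's expected payoff from Arm: p·(-7) + (1−p)·(-3) = -4p - 3
  14p - 6 = -4p - 3  ⇒  18p = 3  ⇒  p = 1/6.
At equilibrium Country B is indifferent across columns, so Country B's payoff equals the payoff from Disarm: (1/6)·8 + (5/6)·(-6) = -11/3.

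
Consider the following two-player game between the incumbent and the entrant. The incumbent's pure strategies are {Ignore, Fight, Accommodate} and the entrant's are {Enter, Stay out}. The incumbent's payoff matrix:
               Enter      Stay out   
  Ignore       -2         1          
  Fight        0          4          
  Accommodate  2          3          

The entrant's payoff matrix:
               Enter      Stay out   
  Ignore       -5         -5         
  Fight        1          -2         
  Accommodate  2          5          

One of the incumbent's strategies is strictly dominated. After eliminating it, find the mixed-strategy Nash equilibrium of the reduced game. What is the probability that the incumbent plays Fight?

p = 1/2

The incumbent's strategy Ignore is strictly dominated by Fight: 0 > -2 and 4 > 1. Eliminate Ignore.
The incumbent's mix must leave the entrant indifferent between Enter and Stay out.
  the entrant's expected payoff from Enter: p·1 + (1−p)·2 = -p + 2
  the entrant's expected payoff from Stay out: p·(-2) + (1−p)·5 = -7p + 5
  -p + 2 = -7p + 5  ⇒  6p = 3  ⇒  p = 1/2.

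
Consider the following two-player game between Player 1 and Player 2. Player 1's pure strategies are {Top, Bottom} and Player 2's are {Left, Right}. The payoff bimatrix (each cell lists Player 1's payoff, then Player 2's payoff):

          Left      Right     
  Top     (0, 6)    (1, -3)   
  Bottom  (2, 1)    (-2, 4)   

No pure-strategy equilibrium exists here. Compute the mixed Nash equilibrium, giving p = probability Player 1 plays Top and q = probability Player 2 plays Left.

In a mixed equilibrium Player 2 is indifferent between Left and Right; this condition fixes p.
  Player 2's payoff from Left: p·6 + (1−p)·1 = 5p + 1
  Player 2's payoff from Right: p·(-3) + (1−p)·4 = -7p + 4
  5p + 1 = -7p + 4  ⇒  12p = 3  ⇒  p = 1/4.
Player 1's indifference between Top and Bottom determines Player 2's mixing probability q:
  Player 1's payoff from Top: q·0 + (1−q)·1 = -q + 1
  Player 1's payoff from Bottom: q·2 + (1−q)·(-2) = 4q - 2
  -q + 1 = 4q - 2  ⇒  -5q = -3  ⇒  q = 3/5.

p = 1/4, q = 3/5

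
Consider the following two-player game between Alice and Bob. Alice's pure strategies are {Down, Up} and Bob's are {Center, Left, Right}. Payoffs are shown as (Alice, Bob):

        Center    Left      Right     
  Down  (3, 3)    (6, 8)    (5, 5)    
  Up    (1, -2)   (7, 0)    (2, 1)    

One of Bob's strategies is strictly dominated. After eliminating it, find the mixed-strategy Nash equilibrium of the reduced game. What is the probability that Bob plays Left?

Bob's strategy Center is strictly dominated by Right: 5 > 3 and 1 > -2. Eliminate Center.
Alice's indifference between Down and Up determines Bob's mixing probability q:
  Alice's expected payoff from Down: q·6 + (1−q)·5 = q + 5
  Alice's expected payoff from Up: q·7 + (1−q)·2 = 5q + 2
  q + 5 = 5q + 2  ⇒  -4q = -3  ⇒  q = 3/4.

q = 3/4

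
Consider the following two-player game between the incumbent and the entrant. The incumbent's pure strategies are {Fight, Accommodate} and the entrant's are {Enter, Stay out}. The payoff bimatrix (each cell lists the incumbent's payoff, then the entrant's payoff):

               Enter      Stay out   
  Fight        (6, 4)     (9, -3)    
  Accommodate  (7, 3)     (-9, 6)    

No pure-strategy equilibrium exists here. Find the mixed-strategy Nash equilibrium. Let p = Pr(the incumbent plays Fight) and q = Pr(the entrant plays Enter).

The entrant's indifference between Enter and Stay out determines the incumbent's mixing probability p:
  the entrant's payoff from Enter: p·4 + (1−p)·3 = p + 3
  the entrant's payoff from Stay out: p·(-3) + (1−p)·6 = -9p + 6
  p + 3 = -9p + 6  ⇒  10p = 3  ⇒  p = 3/10.
The entrant's mix must leave the incumbent indifferent between Fight and Accommodate.
  the incumbent's expected payoff from Fight: q·6 + (1−q)·9 = -3q + 9
  the incumbent's expected payoff from Accommodate: q·7 + (1−q)·(-9) = 16q - 9
  -3q + 9 = 16q - 9  ⇒  -19q = -18  ⇒  q = 18/19.

p = 3/10, q = 18/19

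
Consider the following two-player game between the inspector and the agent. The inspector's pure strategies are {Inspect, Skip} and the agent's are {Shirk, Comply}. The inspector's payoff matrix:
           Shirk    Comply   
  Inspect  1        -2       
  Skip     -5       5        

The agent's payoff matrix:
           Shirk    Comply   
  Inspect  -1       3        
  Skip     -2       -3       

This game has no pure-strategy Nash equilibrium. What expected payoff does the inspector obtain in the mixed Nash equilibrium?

-5/13

The agent's mix must leave the inspector indifferent between Inspect and Skip.
  the inspector's payoff from Inspect: q·1 + (1−q)·(-2) = 3q - 2
  the inspector's payoff from Skip: q·(-5) + (1−q)·5 = -10q + 5
  3q - 2 = -10q + 5  ⇒  13q = 7  ⇒  q = 7/13.
At equilibrium the inspector is indifferent across rows, so the inspector's payoff equals the payoff from Inspect: (7/13)·1 + (6/13)·(-2) = -5/13.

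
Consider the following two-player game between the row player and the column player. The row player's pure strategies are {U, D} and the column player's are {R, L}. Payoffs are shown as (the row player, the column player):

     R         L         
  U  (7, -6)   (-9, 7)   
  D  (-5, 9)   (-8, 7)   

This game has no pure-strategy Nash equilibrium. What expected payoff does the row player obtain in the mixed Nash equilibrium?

-101/13

The row player's indifference between U and D determines the column player's mixing probability q:
  the row player's payoff to U: q·7 + (1−q)·(-9) = 16q - 9
  the row player's payoff to D: q·(-5) + (1−q)·(-8) = 3q - 8
  16q - 9 = 3q - 8  ⇒  13q = 1  ⇒  q = 1/13.
At equilibrium the row player is indifferent across rows, so the row player's payoff equals the payoff from U: (1/13)·7 + (12/13)·(-9) = -101/13.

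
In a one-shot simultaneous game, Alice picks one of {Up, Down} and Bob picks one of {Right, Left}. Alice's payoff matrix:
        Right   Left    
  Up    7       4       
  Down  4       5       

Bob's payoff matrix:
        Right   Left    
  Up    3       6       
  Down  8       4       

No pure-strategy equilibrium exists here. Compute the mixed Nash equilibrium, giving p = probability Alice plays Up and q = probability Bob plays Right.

For Bob to be willing to mix, Bob must be indifferent between Right and Left, which pins down Alice's mix.
  Bob's expected payoff from Right: p·3 + (1−p)·8 = -5p + 8
  Bob's expected payoff from Left: p·6 + (1−p)·4 = 2p + 4
  -5p + 8 = 2p + 4  ⇒  -7p = -4  ⇒  p = 4/7.
For Alice to be willing to mix, Alice must be indifferent between Up and Down, which pins down Bob's mix.
  Alice's payoff from Up: q·7 + (1−q)·4 = 3q + 4
  Alice's payoff from Down: q·4 + (1−q)·5 = -q + 5
  3q + 4 = -q + 5  ⇒  4q = 1  ⇒  q = 1/4.

p = 4/7, q = 1/4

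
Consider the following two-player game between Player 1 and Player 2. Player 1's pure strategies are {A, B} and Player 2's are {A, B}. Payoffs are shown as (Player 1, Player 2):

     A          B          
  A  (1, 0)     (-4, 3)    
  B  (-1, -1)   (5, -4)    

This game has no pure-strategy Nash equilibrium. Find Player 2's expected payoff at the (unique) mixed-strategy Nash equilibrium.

-1/2

For Player 2 to be willing to mix, Player 2 must be indifferent between A and B, which pins down Player 1's mix.
  Player 2's expected payoff from A: p·0 + (1−p)·(-1) = p - 1
  Player 2's expected payoff from B: p·3 + (1−p)·(-4) = 7p - 4
  p - 1 = 7p - 4  ⇒  -6p = -3  ⇒  p = 1/2.
At equilibrium Player 2 is indifferent across columns, so Player 2's payoff equals the payoff from A: (1/2)·0 + (1/2)·(-1) = -1/2.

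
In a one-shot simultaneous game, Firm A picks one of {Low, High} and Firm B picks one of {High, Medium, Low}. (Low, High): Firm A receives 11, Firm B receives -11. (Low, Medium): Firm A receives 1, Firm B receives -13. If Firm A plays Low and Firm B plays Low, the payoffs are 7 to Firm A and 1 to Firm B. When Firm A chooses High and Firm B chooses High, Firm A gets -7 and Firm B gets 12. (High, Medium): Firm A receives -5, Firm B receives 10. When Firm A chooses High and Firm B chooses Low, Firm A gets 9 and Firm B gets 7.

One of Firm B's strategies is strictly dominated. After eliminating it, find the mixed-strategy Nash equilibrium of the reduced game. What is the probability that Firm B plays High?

q = 1/10

Firm B's strategy Medium is strictly dominated by High: -11 > -13 and 12 > 10. Eliminate Medium.
Firm B's mix must leave Firm A indifferent between Low and High.
  Firm A's payoff to Low: q·11 + (1−q)·7 = 4q + 7
  Firm A's payoff to High: q·(-7) + (1−q)·9 = -16q + 9
  4q + 7 = -16q + 9  ⇒  20q = 2  ⇒  q = 1/10.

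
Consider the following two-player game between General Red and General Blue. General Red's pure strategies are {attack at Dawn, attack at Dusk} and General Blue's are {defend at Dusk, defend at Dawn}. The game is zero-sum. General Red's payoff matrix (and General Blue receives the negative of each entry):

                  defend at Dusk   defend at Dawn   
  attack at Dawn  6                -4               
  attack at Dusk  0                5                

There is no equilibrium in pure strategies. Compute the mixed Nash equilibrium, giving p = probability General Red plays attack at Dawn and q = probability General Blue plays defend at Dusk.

p = 1/3, q = 3/5

For General Blue to be willing to mix, General Blue must be indifferent between defend at Dusk and defend at Dawn, which pins down General Red's mix.
  General Blue's payoff to defend at Dusk: p·(-6) + (1−p)·0 = -6p
  General Blue's payoff to defend at Dawn: p·4 + (1−p)·(-5) = 9p - 5
  -6p = 9p - 5  ⇒  -15p = -5  ⇒  p = 1/3.
General Blue's mix must leave General Red indifferent between attack at Dawn and attack at Dusk.
  General Red's payoff to attack at Dawn: q·6 + (1−q)·(-4) = 10q - 4
  General Red's payoff to attack at Dusk: q·0 + (1−q)·5 = -5q + 5
  10q - 4 = -5q + 5  ⇒  15q = 9  ⇒  q = 3/5.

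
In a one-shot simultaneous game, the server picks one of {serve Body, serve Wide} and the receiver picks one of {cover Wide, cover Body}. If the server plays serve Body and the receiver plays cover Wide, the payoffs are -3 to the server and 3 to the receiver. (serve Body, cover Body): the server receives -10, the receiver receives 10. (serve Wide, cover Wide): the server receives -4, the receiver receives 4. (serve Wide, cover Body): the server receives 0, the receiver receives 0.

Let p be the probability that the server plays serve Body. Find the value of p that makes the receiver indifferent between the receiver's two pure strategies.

p = 4/11

Set the receiver's expected payoff from cover Wide equal to that from cover Body:
  the receiver's payoff to cover Wide: p·3 + (1−p)·4 = -p + 4
  the receiver's payoff to cover Body: p·10 + (1−p)·0 = 10p
  -p + 4 = 10p  ⇒  -11p = -4  ⇒  p = 4/11.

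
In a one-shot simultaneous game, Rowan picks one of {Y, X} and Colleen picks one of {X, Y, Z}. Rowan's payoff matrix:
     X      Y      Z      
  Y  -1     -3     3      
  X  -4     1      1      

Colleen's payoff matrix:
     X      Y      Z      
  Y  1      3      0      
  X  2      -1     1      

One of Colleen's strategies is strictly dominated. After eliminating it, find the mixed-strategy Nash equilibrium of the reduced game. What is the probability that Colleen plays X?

Colleen's strategy Z is strictly dominated by X: 1 > 0 and 2 > 1. Eliminate Z.
Set Rowan's expected payoff from Y equal to that from X:
  Rowan's expected payoff from Y: q·(-1) + (1−q)·(-3) = 2q - 3
  Rowan's expected payoff from X: q·(-4) + (1−q)·1 = -5q + 1
  2q - 3 = -5q + 1  ⇒  7q = 4  ⇒  q = 4/7.

q = 4/7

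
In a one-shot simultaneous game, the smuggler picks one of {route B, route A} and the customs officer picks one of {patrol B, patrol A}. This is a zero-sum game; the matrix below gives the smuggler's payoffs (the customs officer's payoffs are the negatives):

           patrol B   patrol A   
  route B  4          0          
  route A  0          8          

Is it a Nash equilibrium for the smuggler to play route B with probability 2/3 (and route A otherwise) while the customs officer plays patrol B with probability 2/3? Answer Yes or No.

Check the customs officer's indifference given the smuggler's mix p = 2/3:
  payoff from patrol B = -8/3; payoff from patrol A = -8/3 — equal.
Check the smuggler's indifference given the customs officer's mix q = 2/3:
  payoff from route B = 8/3; payoff from route A = 8/3 — equal.
Both players are indifferent, so neither can profitably deviate.

Yes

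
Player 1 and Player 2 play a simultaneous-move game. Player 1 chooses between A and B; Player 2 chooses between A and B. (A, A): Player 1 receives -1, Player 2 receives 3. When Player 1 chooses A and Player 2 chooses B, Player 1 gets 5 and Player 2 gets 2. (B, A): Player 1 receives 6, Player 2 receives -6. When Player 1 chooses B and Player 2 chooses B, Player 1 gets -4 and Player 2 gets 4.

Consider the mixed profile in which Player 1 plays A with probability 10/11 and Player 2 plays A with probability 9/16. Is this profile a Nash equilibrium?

Yes

Check Player 2's indifference given Player 1's mix p = 10/11:
  payoff from A = 24/11; payoff from B = 24/11 — equal.
Check Player 1's indifference given Player 2's mix q = 9/16:
  payoff from A = 13/8; payoff from B = 13/8 — equal.
Both players are indifferent, so neither can profitably deviate.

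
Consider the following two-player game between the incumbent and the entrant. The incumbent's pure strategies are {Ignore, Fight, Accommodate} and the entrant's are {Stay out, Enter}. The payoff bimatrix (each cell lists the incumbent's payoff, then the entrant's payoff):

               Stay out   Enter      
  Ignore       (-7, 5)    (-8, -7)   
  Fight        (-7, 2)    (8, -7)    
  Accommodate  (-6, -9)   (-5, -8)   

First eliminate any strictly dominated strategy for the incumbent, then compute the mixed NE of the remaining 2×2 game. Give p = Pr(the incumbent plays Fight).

p = 1/10

The incumbent's strategy Ignore is strictly dominated by Accommodate: -6 > -7 and -5 > -8. Eliminate Ignore.
The entrant's indifference between Stay out and Enter determines the incumbent's mixing probability p:
  the entrant's expected payoff from Stay out: p·2 + (1−p)·(-9) = 11p - 9
  the entrant's expected payoff from Enter: p·(-7) + (1−p)·(-8) = p - 8
  11p - 9 = p - 8  ⇒  10p = 1  ⇒  p = 1/10.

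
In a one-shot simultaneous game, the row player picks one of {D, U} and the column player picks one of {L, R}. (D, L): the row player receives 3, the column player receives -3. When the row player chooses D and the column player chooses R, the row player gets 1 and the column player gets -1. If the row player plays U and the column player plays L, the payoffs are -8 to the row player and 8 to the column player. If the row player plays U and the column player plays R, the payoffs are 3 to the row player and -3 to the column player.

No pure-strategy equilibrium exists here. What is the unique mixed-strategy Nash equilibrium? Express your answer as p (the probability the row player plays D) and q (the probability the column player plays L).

p = 11/13, q = 2/13

The column player's indifference between L and R determines the row player's mixing probability p:
  the column player's expected payoff from L: p·(-3) + (1−p)·8 = -11p + 8
  the column player's expected payoff from R: p·(-1) + (1−p)·(-3) = 2p - 3
  -11p + 8 = 2p - 3  ⇒  -13p = -11  ⇒  p = 11/13.
For the row player to be willing to mix, the row player must be indifferent between D and U, which pins down the column player's mix.
  the row player's payoff from D: q·3 + (1−q)·1 = 2q + 1
  the row player's payoff from U: q·(-8) + (1−q)·3 = -11q + 3
  2q + 1 = -11q + 3  ⇒  13q = 2  ⇒  q = 2/13.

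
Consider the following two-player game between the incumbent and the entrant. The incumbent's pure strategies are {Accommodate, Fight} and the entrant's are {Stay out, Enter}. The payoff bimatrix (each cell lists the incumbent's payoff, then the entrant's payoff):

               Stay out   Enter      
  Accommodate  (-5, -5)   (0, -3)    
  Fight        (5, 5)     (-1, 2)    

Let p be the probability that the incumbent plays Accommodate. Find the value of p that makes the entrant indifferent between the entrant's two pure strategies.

For the entrant to be willing to mix, the entrant must be indifferent between Stay out and Enter, which pins down the incumbent's mix.
  the entrant's payoff to Stay out: p·(-5) + (1−p)·5 = -10p + 5
  the entrant's payoff to Enter: p·(-3) + (1−p)·2 = -5p + 2
  -10p + 5 = -5p + 2  ⇒  -5p = -3  ⇒  p = 3/5.

p = 3/5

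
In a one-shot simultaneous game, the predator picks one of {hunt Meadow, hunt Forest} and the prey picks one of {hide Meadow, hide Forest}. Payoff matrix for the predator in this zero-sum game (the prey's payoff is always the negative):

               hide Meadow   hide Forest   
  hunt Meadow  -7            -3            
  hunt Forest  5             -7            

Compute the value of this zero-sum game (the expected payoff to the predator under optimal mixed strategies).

v = -4

In a mixed equilibrium the predator is indifferent between hunt Meadow and hunt Forest; this condition fixes q.
  the predator's payoff from hunt Meadow: q·(-7) + (1−q)·(-3) = -4q - 3
  the predator's payoff from hunt Forest: q·5 + (1−q)·(-7) = 12q - 7
  -4q - 3 = 12q - 7  ⇒  -16q = -4  ⇒  q = 1/4.
The value is the predator's expected payoff against this mix (using hunt Meadow): (1/4)·(-7) + (3/4)·(-3) = -4.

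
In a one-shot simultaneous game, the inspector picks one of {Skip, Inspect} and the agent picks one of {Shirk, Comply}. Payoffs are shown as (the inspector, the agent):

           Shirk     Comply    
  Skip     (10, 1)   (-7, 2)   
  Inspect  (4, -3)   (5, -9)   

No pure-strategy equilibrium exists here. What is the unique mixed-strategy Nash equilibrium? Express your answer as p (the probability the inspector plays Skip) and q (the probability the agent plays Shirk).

p = 6/7, q = 2/3

The agent's indifference between Shirk and Comply determines the inspector's mixing probability p:
  the agent's payoff from Shirk: p·1 + (1−p)·(-3) = 4p - 3
  the agent's payoff from Comply: p·2 + (1−p)·(-9) = 11p - 9
  4p - 3 = 11p - 9  ⇒  -7p = -6  ⇒  p = 6/7.
For the inspector to be willing to mix, the inspector must be indifferent between Skip and Inspect, which pins down the agent's mix.
  the inspector's payoff from Skip: q·10 + (1−q)·(-7) = 17q - 7
  the inspector's payoff from Inspect: q·4 + (1−q)·5 = -q + 5
  17q - 7 = -q + 5  ⇒  18q = 12  ⇒  q = 2/3.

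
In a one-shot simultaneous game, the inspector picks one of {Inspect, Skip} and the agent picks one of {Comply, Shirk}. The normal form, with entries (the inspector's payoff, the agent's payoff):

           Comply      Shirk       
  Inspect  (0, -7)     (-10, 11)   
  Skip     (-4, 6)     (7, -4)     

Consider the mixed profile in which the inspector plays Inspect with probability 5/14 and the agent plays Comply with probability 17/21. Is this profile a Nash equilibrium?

Yes

Check the agent's indifference given the inspector's mix p = 5/14:
  payoff from Comply = 19/14; payoff from Shirk = 19/14 — equal.
Check the inspector's indifference given the agent's mix q = 17/21:
  payoff from Inspect = -40/21; payoff from Skip = -40/21 — equal.
Both players are indifferent, so neither can profitably deviate.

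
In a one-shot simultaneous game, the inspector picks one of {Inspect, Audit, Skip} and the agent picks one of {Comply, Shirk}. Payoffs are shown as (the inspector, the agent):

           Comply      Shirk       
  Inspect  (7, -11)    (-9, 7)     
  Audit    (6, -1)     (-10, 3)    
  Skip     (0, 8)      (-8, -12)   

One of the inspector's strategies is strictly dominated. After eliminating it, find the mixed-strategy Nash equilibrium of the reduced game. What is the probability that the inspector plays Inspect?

p = 10/19

The inspector's strategy Audit is strictly dominated by Inspect: 7 > 6 and -9 > -10. Eliminate Audit.
For the agent to be willing to mix, the agent must be indifferent between Comply and Shirk, which pins down the inspector's mix.
  the agent's payoff from Comply: p·(-11) + (1−p)·8 = -19p + 8
  the agent's payoff from Shirk: p·7 + (1−p)·(-12) = 19p - 12
  -19p + 8 = 19p - 12  ⇒  -38p = -20  ⇒  p = 10/19.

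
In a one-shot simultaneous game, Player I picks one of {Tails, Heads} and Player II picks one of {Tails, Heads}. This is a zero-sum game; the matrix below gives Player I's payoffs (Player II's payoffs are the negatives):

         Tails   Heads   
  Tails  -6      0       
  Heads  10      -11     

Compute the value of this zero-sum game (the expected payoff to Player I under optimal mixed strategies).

In a mixed equilibrium Player I is indifferent between Tails and Heads; this condition fixes q.
  Player I's payoff from Tails: q·(-6) + (1−q)·0 = -6q
  Player I's payoff from Heads: q·10 + (1−q)·(-11) = 21q - 11
  -6q = 21q - 11  ⇒  -27q = -11  ⇒  q = 11/27.
The value is Player I's expected payoff against this mix (using Tails): (11/27)·(-6) + (16/27)·0 = -22/9.

v = -22/9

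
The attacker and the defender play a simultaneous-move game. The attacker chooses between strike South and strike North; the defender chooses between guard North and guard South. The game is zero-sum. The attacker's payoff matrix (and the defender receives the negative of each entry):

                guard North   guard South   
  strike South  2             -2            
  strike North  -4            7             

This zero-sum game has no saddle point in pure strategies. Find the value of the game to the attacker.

v = 2/5

For the attacker to be willing to mix, the attacker must be indifferent between strike South and strike North, which pins down the defender's mix.
  the attacker's payoff from strike South: q·2 + (1−q)·(-2) = 4q - 2
  the attacker's payoff from strike North: q·(-4) + (1−q)·7 = -11q + 7
  4q - 2 = -11q + 7  ⇒  15q = 9  ⇒  q = 3/5.
The value is the attacker's expected payoff against this mix (using strike South): (3/5)·2 + (2/5)·(-2) = 2/5.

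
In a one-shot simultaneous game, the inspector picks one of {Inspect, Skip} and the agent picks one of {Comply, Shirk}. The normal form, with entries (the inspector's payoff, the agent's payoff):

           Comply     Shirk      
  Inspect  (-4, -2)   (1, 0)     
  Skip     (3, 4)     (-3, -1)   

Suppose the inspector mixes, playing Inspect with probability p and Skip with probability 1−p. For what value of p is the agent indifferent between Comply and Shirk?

p = 5/7

For the agent to be willing to mix, the agent must be indifferent between Comply and Shirk, which pins down the inspector's mix.
  the agent's payoff from Comply: p·(-2) + (1−p)·4 = -6p + 4
  the agent's payoff from Shirk: p·0 + (1−p)·(-1) = p - 1
  -6p + 4 = p - 1  ⇒  -7p = -5  ⇒  p = 5/7.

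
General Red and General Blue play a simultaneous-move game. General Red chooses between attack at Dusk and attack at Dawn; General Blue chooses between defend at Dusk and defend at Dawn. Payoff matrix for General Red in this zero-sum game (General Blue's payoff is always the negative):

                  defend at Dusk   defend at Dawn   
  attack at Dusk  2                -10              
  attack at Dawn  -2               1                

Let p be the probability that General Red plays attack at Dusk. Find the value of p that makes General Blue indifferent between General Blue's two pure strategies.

For General Blue to be willing to mix, General Blue must be indifferent between defend at Dusk and defend at Dawn, which pins down General Red's mix.
  General Blue's expected payoff from defend at Dusk: p·(-2) + (1−p)·2 = -4p + 2
  General Blue's expected payoff from defend at Dawn: p·10 + (1−p)·(-1) = 11p - 1
  -4p + 2 = 11p - 1  ⇒  -15p = -3  ⇒  p = 1/5.

p = 1/5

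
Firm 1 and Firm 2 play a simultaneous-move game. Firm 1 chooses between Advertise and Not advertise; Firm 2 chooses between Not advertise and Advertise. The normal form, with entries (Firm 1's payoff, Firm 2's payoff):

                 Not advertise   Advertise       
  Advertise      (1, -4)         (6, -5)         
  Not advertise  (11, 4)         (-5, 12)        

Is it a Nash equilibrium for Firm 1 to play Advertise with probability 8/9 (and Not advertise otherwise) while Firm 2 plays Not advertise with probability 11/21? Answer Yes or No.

Yes

Check Firm 2's indifference given Firm 1's mix p = 8/9:
  payoff from Not advertise = -28/9; payoff from Advertise = -28/9 — equal.
Check Firm 1's indifference given Firm 2's mix q = 11/21:
  payoff from Advertise = 71/21; payoff from Not advertise = 71/21 — equal.
Both players are indifferent, so neither can profitably deviate.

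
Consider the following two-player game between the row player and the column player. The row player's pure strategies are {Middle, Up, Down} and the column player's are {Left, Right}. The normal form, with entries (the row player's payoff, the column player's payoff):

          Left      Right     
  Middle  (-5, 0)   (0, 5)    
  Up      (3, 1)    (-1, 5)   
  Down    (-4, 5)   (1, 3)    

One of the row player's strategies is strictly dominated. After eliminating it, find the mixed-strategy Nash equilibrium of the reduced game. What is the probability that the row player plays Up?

The row player's strategy Middle is strictly dominated by Down: -4 > -5 and 1 > 0. Eliminate Middle.
Set the column player's expected payoff from Left equal to that from Right:
  the column player's payoff to Left: p·1 + (1−p)·5 = -4p + 5
  the column player's payoff to Right: p·5 + (1−p)·3 = 2p + 3
  -4p + 5 = 2p + 3  ⇒  -6p = -2  ⇒  p = 1/3.

p = 1/3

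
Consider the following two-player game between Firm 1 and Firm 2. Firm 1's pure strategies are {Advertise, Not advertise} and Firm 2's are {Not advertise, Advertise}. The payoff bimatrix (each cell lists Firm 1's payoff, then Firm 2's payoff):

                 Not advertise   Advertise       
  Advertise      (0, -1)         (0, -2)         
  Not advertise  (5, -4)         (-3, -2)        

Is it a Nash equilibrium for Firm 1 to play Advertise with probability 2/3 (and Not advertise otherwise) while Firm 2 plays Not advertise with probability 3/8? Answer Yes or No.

Check Firm 2's indifference given Firm 1's mix p = 2/3:
  payoff from Not advertise = -2; payoff from Advertise = -2 — equal.
Check Firm 1's indifference given Firm 2's mix q = 3/8:
  payoff from Advertise = 0; payoff from Not advertise = 0 — equal.
Both players are indifferent, so neither can profitably deviate.

Yes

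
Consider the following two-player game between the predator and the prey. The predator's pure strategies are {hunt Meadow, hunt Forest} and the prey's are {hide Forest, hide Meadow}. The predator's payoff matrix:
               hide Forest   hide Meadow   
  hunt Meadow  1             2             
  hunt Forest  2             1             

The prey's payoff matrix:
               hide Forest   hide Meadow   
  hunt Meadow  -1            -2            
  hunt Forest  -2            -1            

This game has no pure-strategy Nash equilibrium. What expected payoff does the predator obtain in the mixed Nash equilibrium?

3/2

The predator's indifference between hunt Meadow and hunt Forest determines the prey's mixing probability q:
  the predator's expected payoff from hunt Meadow: q·1 + (1−q)·2 = -q + 2
  the predator's expected payoff from hunt Forest: q·2 + (1−q)·1 = q + 1
  -q + 2 = q + 1  ⇒  -2q = -1  ⇒  q = 1/2.
At equilibrium the predator is indifferent across rows, so the predator's payoff equals the payoff from hunt Meadow: (1/2)·1 + (1/2)·2 = 3/2.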